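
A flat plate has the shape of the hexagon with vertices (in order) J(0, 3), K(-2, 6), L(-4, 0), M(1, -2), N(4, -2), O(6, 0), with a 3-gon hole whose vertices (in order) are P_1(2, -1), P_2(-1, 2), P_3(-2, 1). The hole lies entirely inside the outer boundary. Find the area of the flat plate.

Outer boundary:
Apply the shoelace formula: 2A = Σ (x_i·y_{i+1} − x_{i+1}·y_i), indices taken mod 6.
Σ = (6) + (24) + (8) + (6) + (12) + (18) = 74
Area = |Σ|/2 = 37.
Hole:
Apply the surveyor's formula: 2A = Σ (x_i·y_{i+1} − x_{i+1}·y_i), indices taken mod 3.
Σ = (3) + (3) + (0) = 6
Area = |Σ|/2 = 3.
Net area = 37 − 3 = 34.

34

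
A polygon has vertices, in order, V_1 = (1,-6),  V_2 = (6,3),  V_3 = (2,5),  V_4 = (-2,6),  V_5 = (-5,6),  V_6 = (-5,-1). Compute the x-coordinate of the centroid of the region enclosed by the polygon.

-45/169

Apply the surveyor's formula. First the cross-terms c_i = x_i·y_{i+1} − x_{i+1}·y_i:
  39, 24, 22, 18, 35, 31  ⇒  2A = 169, A = 84.5.
Then Σ (x_i + x_{i+1})·c_i = -135, so x̄ = -135 / (6·84.5) = -45/169.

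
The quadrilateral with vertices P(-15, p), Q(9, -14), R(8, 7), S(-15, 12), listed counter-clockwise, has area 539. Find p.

The doubled signed area Σ (x_i y_{i+1} − x_{i+1} y_i) is linear in p.
With p=0 it equals 766; the coefficient of p is -24 (from the two edges through P).
So -24·p + 766 = 2·539 = 1078 ⇒ p = -13.

-13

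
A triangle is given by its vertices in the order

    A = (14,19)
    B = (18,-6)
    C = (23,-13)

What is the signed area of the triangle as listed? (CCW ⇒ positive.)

Apply the shoelace (surveyor's) formula: 2A = Σ (x_i·y_{i+1} − x_{i+1}·y_i), indices taken mod 3.
Σ = (-426) + (-96) + (619) = 97
Signed area = Σ/2 = 48.5 (positive ⇒ counter-clockwise traversal).

48.5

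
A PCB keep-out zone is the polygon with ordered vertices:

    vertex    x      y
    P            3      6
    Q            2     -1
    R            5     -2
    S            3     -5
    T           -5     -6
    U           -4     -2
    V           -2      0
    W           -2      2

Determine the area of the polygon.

Apply the shoelace (surveyor's) formula: 2A = Σ (x_i·y_{i+1} − x_{i+1}·y_i), indices taken mod 8.
P→Q: (3)(-1) − (2)(6) = -15
Q→R: (2)(-2) − (5)(-1) = 1
R→S: (5)(-5) − (3)(-2) = -19
S→T: (3)(-6) − (-5)(-5) = -43
T→U: (-5)(-2) − (-4)(-6) = -14
U→V: (-4)(0) − (-2)(-2) = -4
V→W: (-2)(2) − (-2)(0) = -4
W→P: (-2)(6) − (3)(2) = -18
Σ = -116
Area = |Σ|/2 = 58.

58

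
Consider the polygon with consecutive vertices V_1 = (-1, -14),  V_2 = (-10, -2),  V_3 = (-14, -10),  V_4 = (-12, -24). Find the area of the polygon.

147

Apply the shoelace (surveyor's) formula: 2A = Σ (x_i·y_{i+1} − x_{i+1}·y_i), indices taken mod 4.
V_1→V_2: (-1)(-2) − (-10)(-14) = -138
V_2→V_3: (-10)(-10) − (-14)(-2) = 72
V_3→V_4: (-14)(-24) − (-12)(-10) = 216
V_4→V_1: (-12)(-14) − (-1)(-24) = 144
Σ = 294
Area = |Σ|/2 = 147.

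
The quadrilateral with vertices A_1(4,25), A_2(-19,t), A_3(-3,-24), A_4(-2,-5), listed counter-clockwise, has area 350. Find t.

-24

Write out the shoelace sum; only the two edges meeting at A_2 involve t:
2·Area = [(4·t − (-19)·25) + ((-19)·(-24) − (-3)·t)] + -63
       = 7·t + 868 = 700
⇒ t = -24.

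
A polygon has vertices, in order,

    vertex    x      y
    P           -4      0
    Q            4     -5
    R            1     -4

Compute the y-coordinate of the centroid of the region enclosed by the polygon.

-3

Apply the shoelace formula. First the cross-terms c_i = x_i·y_{i+1} − x_{i+1}·y_i:
  20, -11, -16  ⇒  2A = -7, A = -3.5.
Then Σ (y_i + y_{i+1})·c_i = 63, so ȳ = 63 / (6·(-3.5)) = -3.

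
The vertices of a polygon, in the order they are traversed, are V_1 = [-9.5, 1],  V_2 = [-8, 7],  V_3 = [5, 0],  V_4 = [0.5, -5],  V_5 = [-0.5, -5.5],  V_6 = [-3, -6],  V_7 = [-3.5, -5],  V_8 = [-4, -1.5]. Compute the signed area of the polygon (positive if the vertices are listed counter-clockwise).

Apply the shoelace formula: 2A = Σ (x_i·y_{i+1} − x_{i+1}·y_i), indices taken mod 8.
Σ = (-58.5) + (-35) + (-25) + (-5.25) + (-13.5) + (-6) + (-14.75) + (-18.25) = -176.25
Signed area = Σ/2 = -88.125 (negative ⇒ clockwise traversal).

-88.125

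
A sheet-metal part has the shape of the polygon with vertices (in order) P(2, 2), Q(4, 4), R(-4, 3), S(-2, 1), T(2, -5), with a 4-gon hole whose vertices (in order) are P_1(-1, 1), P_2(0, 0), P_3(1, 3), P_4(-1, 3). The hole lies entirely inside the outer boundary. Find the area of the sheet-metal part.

22

Outer boundary:
Apply the surveyor's formula: 2A = Σ (x_i·y_{i+1} − x_{i+1}·y_i), indices taken mod 5.
Σ = (0) + (28) + (2) + (8) + (14) = 52
Area = |Σ|/2 = 26.
Hole:
Apply the shoelace (surveyor's) formula: 2A = Σ (x_i·y_{i+1} − x_{i+1}·y_i), indices taken mod 4.
Cross-terms: 0, 0, 6, 2  ⇒  Σ = 8
Area = |Σ|/2 = 4.
Net area = 26 − 4 = 22.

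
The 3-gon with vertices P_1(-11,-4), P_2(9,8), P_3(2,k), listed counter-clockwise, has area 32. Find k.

The doubled signed area Σ (x_i y_{i+1} − x_{i+1} y_i) is linear in k.
With k=0 it equals -76; the coefficient of k is 20 (from the two edges through P_3).
So 20·k + -76 = 2·32 = 64 ⇒ k = 7.

7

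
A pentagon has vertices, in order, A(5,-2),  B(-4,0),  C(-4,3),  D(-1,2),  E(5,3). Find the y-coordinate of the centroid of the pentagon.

5/7

Apply Gauss's area formula. First the cross-terms c_i = x_i·y_{i+1} − x_{i+1}·y_i:
  -8, -12, -5, -13, -25  ⇒  2A = -63, A = -31.5.
Then Σ (y_i + y_{i+1})·c_i = -135, so ȳ = -135 / (6·(-31.5)) = 5/7.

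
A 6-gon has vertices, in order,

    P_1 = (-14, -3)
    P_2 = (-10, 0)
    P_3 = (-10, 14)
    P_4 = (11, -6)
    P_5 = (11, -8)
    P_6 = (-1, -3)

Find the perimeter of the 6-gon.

|P_1P_2| = √((4)² + (3)²) = √25 = 5
|P_2P_3| = √((0)² + (14)²) = √196 = 14
|P_3P_4| = √((21)² + (-20)²) = √841 = 29
|P_4P_5| = √((0)² + (-2)²) = √4 = 2
|P_5P_6| = √((-12)² + (5)²) = √169 = 13
|P_6P_1| = √((-13)² + (0)²) = √169 = 13
Perimeter = 5 + 14 + 29 + 2 + 13 + 13 = 76.

76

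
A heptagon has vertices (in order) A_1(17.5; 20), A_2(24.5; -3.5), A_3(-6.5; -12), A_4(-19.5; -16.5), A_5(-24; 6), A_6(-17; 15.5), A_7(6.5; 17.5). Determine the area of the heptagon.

Apply the surveyor's formula: 2A = Σ (x_i·y_{i+1} − x_{i+1}·y_i), indices taken mod 7.
Cross-terms: -551.25, -316.75, -126.75, -513, -270, -398.25, -176.25  ⇒  Σ = -2352.25
Area = |Σ|/2 = 1176.125.

1176.125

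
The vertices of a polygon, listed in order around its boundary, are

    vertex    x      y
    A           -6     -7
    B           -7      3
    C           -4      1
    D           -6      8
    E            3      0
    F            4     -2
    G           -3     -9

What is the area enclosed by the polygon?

Apply the shoelace formula: 2A = Σ (x_i·y_{i+1} − x_{i+1}·y_i), indices taken mod 7.
Σ = (-67) + (5) + (-26) + (-24) + (-6) + (-42) + (-33) = -193
Area = |Σ|/2 = 96.5.

96.5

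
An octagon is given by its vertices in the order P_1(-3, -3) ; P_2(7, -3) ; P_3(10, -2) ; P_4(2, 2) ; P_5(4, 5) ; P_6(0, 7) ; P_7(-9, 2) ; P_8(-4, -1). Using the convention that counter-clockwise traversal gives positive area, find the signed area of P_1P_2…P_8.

94.5

Apply the shoelace formula: 2A = Σ (x_i·y_{i+1} − x_{i+1}·y_i), indices taken mod 8.
Σ = (30) + (16) + (24) + (2) + (28) + (63) + (17) + (9) = 189
Signed area = Σ/2 = 94.5 (positive ⇒ counter-clockwise traversal).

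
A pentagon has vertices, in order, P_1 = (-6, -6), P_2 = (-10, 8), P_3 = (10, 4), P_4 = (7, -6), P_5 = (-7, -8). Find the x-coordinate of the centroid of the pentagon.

-31/126

Apply the surveyor's formula. First the cross-terms c_i = x_i·y_{i+1} − x_{i+1}·y_i:
  -108, -120, -88, -98, -6  ⇒  2A = -420, A = -210.
Then Σ (x_i + x_{i+1})·c_i = 310, so x̄ = 310 / (6·(-210)) = -31/126.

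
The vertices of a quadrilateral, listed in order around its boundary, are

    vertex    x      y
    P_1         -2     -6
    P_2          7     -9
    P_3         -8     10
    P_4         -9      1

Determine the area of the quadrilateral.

98

Cross-terms: 60, -2, 82, 56  ⇒  Σ = 196
Area = |Σ|/2 = 98.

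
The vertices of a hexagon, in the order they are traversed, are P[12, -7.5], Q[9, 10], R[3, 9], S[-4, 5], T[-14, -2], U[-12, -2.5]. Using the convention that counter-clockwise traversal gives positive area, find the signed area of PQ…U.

Apply the surveyor's formula: 2A = Σ (x_i·y_{i+1} − x_{i+1}·y_i), indices taken mod 6.
Cross-terms: 187.5, 51, 51, 78, 11, 120  ⇒  Σ = 498.5
Signed area = Σ/2 = 249.25 (positive ⇒ counter-clockwise traversal).

249.25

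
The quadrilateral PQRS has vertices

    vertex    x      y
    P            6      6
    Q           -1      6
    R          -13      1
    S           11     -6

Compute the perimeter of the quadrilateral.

58

|PQ| = √((-7)² + (0)²) = √49 = 7
|QR| = √((-12)² + (-5)²) = √169 = 13
|RS| = √((24)² + (-7)²) = √625 = 25
|SP| = √((-5)² + (12)²) = √169 = 13
Perimeter = 7 + 13 + 25 + 13 = 58.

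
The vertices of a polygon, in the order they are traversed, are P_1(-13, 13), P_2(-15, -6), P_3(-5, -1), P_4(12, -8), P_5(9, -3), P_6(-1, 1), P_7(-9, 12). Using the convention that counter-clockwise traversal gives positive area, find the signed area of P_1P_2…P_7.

194

Apply Gauss's area formula: 2A = Σ (x_i·y_{i+1} − x_{i+1}·y_i), indices taken mod 7.
P_1→P_2: (-13)(-6) − (-15)(13) = 273
P_2→P_3: (-15)(-1) − (-5)(-6) = -15
P_3→P_4: (-5)(-8) − (12)(-1) = 52
P_4→P_5: (12)(-3) − (9)(-8) = 36
P_5→P_6: (9)(1) − (-1)(-3) = 6
P_6→P_7: (-1)(12) − (-9)(1) = -3
P_7→P_1: (-9)(13) − (-13)(12) = 39
Σ = 388
Signed area = Σ/2 = 194 (positive ⇒ counter-clockwise traversal).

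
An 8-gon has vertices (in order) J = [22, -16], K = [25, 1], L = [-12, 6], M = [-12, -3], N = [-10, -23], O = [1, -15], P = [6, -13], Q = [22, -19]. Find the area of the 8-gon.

713

Apply the shoelace formula: 2A = Σ (x_i·y_{i+1} − x_{i+1}·y_i), indices taken mod 8.
Σ = (422) + (162) + (108) + (246) + (173) + (77) + (172) + (66) = 1426
Area = |Σ|/2 = 713.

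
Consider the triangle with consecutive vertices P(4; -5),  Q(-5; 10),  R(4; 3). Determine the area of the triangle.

Apply the surveyor's formula: 2A = Σ (x_i·y_{i+1} − x_{i+1}·y_i), indices taken mod 3.
Cross-terms: 15, -55, -32  ⇒  Σ = -72
Area = |Σ|/2 = 36.

36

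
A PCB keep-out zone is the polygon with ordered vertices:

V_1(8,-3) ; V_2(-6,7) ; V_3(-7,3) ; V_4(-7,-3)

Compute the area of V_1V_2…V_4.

Apply the surveyor's formula: 2A = Σ (x_i·y_{i+1} − x_{i+1}·y_i), indices taken mod 4.
V_1→V_2: (8)(7) − (-6)(-3) = 38
V_2→V_3: (-6)(3) − (-7)(7) = 31
V_3→V_4: (-7)(-3) − (-7)(3) = 42
V_4→V_1: (-7)(-3) − (8)(-3) = 45
Σ = 156
Area = |Σ|/2 = 78.

78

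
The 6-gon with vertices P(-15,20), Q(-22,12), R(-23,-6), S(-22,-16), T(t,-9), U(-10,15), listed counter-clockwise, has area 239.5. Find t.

Write out the shoelace sum; only the two edges meeting at T involve t:
2·Area = [((-22)·(-9) − t·(-16)) + (t·15 − (-10)·(-9))] + 929
       = 31·t + 1037 = 479
⇒ t = -18.

-18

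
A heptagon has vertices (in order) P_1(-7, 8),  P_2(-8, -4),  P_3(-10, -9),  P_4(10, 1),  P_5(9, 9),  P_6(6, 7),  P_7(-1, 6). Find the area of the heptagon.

185.5

Apply the shoelace formula: 2A = Σ (x_i·y_{i+1} − x_{i+1}·y_i), indices taken mod 7.
P_1→P_2: (-7)(-4) − (-8)(8) = 92
P_2→P_3: (-8)(-9) − (-10)(-4) = 32
P_3→P_4: (-10)(1) − (10)(-9) = 80
P_4→P_5: (10)(9) − (9)(1) = 81
P_5→P_6: (9)(7) − (6)(9) = 9
P_6→P_7: (6)(6) − (-1)(7) = 43
P_7→P_1: (-1)(8) − (-7)(6) = 34
Σ = 371
Area = |Σ|/2 = 185.5.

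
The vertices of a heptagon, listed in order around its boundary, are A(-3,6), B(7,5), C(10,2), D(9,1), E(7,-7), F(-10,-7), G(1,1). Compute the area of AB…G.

142

Apply Gauss's area formula: 2A = Σ (x_i·y_{i+1} − x_{i+1}·y_i), indices taken mod 7.
Σ = (-57) + (-36) + (-8) + (-70) + (-119) + (-3) + (9) = -284
Area = |Σ|/2 = 142.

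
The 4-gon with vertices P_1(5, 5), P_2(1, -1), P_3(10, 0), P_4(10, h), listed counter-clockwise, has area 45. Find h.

8

Write out the shoelace sum; only the two edges meeting at P_4 involve h:
2·Area = [(10·h − 10·0) + (10·5 − 5·h)] + 0
       = 5·h + 50 = 90
⇒ h = 8.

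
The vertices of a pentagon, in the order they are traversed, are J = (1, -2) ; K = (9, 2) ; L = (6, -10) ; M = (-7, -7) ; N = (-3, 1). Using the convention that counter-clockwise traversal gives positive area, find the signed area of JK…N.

-108.5

Apply Gauss's area formula: 2A = Σ (x_i·y_{i+1} − x_{i+1}·y_i), indices taken mod 5.
J→K: (1)(2) − (9)(-2) = 20
K→L: (9)(-10) − (6)(2) = -102
L→M: (6)(-7) − (-7)(-10) = -112
M→N: (-7)(1) − (-3)(-7) = -28
N→J: (-3)(-2) − (1)(1) = 5
Σ = -217
Signed area = Σ/2 = -108.5 (negative ⇒ clockwise traversal).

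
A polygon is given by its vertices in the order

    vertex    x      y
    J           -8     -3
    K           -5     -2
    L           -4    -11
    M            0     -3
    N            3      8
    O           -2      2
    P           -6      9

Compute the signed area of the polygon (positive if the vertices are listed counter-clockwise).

Apply the shoelace formula: 2A = Σ (x_i·y_{i+1} − x_{i+1}·y_i), indices taken mod 7.
Σ = (1) + (47) + (12) + (9) + (22) + (-6) + (90) = 175
Signed area = Σ/2 = 87.5 (positive ⇒ counter-clockwise traversal).

87.5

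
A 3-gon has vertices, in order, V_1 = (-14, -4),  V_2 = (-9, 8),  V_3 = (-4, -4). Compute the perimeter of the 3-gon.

36

|V_1V_2| = √((5)² + (12)²) = √169 = 13
|V_2V_3| = √((5)² + (-12)²) = √169 = 13
|V_3V_1| = √((-10)² + (0)²) = √100 = 10
Perimeter = 13 + 13 + 10 = 36.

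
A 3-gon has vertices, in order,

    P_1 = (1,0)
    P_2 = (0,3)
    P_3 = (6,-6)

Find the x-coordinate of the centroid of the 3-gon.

Apply Gauss's area formula. First the cross-terms c_i = x_i·y_{i+1} − x_{i+1}·y_i:
  3, -18, 6  ⇒  2A = -9, A = -4.5.
Then Σ (x_i + x_{i+1})·c_i = -63, so x̄ = -63 / (6·(-4.5)) = 7/3.

7/3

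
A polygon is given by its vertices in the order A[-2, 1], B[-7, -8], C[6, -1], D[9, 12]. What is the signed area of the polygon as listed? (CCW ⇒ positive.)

96

Apply Gauss's area formula: 2A = Σ (x_i·y_{i+1} − x_{i+1}·y_i), indices taken mod 4.
Σ = (23) + (55) + (81) + (33) = 192
Signed area = Σ/2 = 96 (positive ⇒ counter-clockwise traversal).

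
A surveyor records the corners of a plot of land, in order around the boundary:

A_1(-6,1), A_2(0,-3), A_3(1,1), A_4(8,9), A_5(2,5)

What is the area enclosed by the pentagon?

Σ = (18) + (3) + (1) + (22) + (32) = 76
Area = |Σ|/2 = 38.

38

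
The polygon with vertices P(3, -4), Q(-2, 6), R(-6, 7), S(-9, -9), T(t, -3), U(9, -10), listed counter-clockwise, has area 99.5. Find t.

-2

Write out the shoelace sum; only the two edges meeting at T involve t:
2·Area = [((-9)·(-3) − t·(-9)) + (t·(-10) − 9·(-3))] + 143
       = -1·t + 197 = 199
⇒ t = -2.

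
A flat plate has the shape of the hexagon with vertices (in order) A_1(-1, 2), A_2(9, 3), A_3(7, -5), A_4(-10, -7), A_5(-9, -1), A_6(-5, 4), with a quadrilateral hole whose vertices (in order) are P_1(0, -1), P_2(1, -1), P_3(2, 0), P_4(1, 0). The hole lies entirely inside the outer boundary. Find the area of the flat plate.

Outer boundary:
Apply the shoelace formula: 2A = Σ (x_i·y_{i+1} − x_{i+1}·y_i), indices taken mod 6.
Σ = (-21) + (-66) + (-99) + (-53) + (-41) + (-6) = -286
Area = |Σ|/2 = 143.
Hole:
Cross-terms: 1, 2, 0, -1  ⇒  Σ = 2
Area = |Σ|/2 = 1.
Net area = 143 − 1 = 142.

142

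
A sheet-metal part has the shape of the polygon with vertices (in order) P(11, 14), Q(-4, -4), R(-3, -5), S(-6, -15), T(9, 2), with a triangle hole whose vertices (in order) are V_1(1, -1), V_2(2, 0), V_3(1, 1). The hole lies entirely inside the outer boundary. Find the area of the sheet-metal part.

Outer boundary:
Apply the shoelace formula: 2A = Σ (x_i·y_{i+1} − x_{i+1}·y_i), indices taken mod 5.
P→Q: (11)(-4) − (-4)(14) = 12
Q→R: (-4)(-5) − (-3)(-4) = 8
R→S: (-3)(-15) − (-6)(-5) = 15
S→T: (-6)(2) − (9)(-15) = 123
T→P: (9)(14) − (11)(2) = 104
Σ = 262
Area = |Σ|/2 = 131.
Hole:
Apply the shoelace (surveyor's) formula: 2A = Σ (x_i·y_{i+1} − x_{i+1}·y_i), indices taken mod 3.
Σ = (2) + (2) + (-2) = 2
Area = |Σ|/2 = 1.
Net area = 131 − 1 = 130.

130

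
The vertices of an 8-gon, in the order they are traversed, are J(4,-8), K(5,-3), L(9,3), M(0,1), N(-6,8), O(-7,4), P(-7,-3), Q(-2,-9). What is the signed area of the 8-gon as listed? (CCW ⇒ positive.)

Apply the shoelace (surveyor's) formula: 2A = Σ (x_i·y_{i+1} − x_{i+1}·y_i), indices taken mod 8.
Σ = (28) + (42) + (9) + (6) + (32) + (49) + (57) + (52) = 275
Signed area = Σ/2 = 137.5 (positive ⇒ counter-clockwise traversal).

137.5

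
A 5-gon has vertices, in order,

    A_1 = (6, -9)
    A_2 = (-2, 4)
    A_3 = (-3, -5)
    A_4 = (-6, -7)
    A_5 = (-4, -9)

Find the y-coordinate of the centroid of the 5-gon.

Apply Gauss's area formula. First the cross-terms c_i = x_i·y_{i+1} − x_{i+1}·y_i:
  6, 22, -9, 26, 90  ⇒  2A = 135, A = 67.5.
Then Σ (y_i + y_{i+1})·c_i = -1980, so ȳ = -1980 / (6·67.5) = -44/9.

-44/9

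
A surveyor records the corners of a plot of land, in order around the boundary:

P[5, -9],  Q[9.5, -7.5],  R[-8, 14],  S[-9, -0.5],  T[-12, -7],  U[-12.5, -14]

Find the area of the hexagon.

Apply the shoelace (surveyor's) formula: 2A = Σ (x_i·y_{i+1} − x_{i+1}·y_i), indices taken mod 6.
Σ = (48) + (73) + (130) + (57) + (80.5) + (182.5) = 571
Area = |Σ|/2 = 285.5.

285.5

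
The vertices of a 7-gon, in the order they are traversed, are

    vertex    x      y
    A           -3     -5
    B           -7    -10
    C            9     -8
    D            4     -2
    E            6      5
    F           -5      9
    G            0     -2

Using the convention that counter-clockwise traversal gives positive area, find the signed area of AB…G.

Apply the shoelace formula: 2A = Σ (x_i·y_{i+1} − x_{i+1}·y_i), indices taken mod 7.
Σ = (-5) + (146) + (14) + (32) + (79) + (10) + (-6) = 270
Signed area = Σ/2 = 135 (positive ⇒ counter-clockwise traversal).

135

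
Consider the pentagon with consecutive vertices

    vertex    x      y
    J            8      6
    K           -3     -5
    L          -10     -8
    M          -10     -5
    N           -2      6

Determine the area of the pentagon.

Apply Gauss's area formula: 2A = Σ (x_i·y_{i+1} − x_{i+1}·y_i), indices taken mod 5.
Cross-terms: -22, -26, -30, -70, -60  ⇒  Σ = -208
Area = |Σ|/2 = 104.

104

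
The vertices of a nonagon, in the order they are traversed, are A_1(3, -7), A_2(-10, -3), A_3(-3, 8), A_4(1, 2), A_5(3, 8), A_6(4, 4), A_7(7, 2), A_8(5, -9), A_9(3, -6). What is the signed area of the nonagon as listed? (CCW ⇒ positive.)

-149.5

Σ = (-79) + (-89) + (-14) + (2) + (-20) + (-20) + (-73) + (-3) + (-3) = -299
Signed area = Σ/2 = -149.5 (negative ⇒ clockwise traversal).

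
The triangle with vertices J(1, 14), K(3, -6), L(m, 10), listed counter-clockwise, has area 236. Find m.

25

Write out the shoelace sum; only the two edges meeting at L involve m:
2·Area = [(3·10 − m·(-6)) + (m·14 − 1·10)] + -48
       = 20·m + -28 = 472
⇒ m = 25.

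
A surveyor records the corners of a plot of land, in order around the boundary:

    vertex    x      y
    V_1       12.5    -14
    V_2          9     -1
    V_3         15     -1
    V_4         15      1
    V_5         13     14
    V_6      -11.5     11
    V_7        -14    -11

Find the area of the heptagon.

Apply the shoelace formula: 2A = Σ (x_i·y_{i+1} − x_{i+1}·y_i), indices taken mod 7.
Σ = (113.5) + (6) + (30) + (197) + (304) + (280.5) + (333.5) = 1264.5
Area = |Σ|/2 = 632.25.

632.25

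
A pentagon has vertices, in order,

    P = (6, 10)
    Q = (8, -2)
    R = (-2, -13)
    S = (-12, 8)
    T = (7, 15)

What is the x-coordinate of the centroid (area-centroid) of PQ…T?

Apply Gauss's area formula. First the cross-terms c_i = x_i·y_{i+1} − x_{i+1}·y_i:
  -92, -108, -172, -236, -20  ⇒  2A = -628, A = -314.
Then Σ (x_i + x_{i+1})·c_i = 1392, so x̄ = 1392 / (6·(-314)) = -116/157.

-116/157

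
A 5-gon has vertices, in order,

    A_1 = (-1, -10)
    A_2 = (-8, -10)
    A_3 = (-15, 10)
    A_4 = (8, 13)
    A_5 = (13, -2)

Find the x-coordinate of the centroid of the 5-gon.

-198/223

Apply Gauss's area formula. First the cross-terms c_i = x_i·y_{i+1} − x_{i+1}·y_i:
  -70, -230, -275, -185, -132  ⇒  2A = -892, A = -446.
Then Σ (x_i + x_{i+1})·c_i = 2376, so x̄ = 2376 / (6·(-446)) = -198/223.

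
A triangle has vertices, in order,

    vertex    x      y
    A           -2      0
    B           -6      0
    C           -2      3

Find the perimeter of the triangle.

|AB| = √((-4)² + (0)²) = √16 = 4
|BC| = √((4)² + (3)²) = √25 = 5
|CA| = √((0)² + (-3)²) = √9 = 3
Perimeter = 4 + 5 + 3 = 12.

12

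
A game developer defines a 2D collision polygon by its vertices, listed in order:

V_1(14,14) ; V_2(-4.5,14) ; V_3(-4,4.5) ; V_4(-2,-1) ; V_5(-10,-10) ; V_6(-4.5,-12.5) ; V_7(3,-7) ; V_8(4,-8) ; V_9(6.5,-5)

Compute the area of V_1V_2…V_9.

331.875

Apply Gauss's area formula: 2A = Σ (x_i·y_{i+1} − x_{i+1}·y_i), indices taken mod 9.
Σ = (259) + (35.75) + (13) + (10) + (80) + (69) + (4) + (32) + (161) = 663.75
Area = |Σ|/2 = 331.875.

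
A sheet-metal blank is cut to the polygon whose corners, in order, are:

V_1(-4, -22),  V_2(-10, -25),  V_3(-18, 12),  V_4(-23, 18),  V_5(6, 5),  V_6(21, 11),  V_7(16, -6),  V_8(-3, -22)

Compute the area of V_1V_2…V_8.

847

Apply Gauss's area formula: 2A = Σ (x_i·y_{i+1} − x_{i+1}·y_i), indices taken mod 8.
Σ = (-120) + (-570) + (-48) + (-223) + (-39) + (-302) + (-370) + (-22) = -1694
Area = |Σ|/2 = 847.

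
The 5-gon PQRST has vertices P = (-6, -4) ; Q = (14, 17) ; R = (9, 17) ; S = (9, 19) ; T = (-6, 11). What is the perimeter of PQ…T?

|PQ| = √((20)² + (21)²) = √841 = 29
|QR| = √((-5)² + (0)²) = √25 = 5
|RS| = √((0)² + (2)²) = √4 = 2
|ST| = √((-15)² + (-8)²) = √289 = 17
|TP| = √((0)² + (-15)²) = √225 = 15
Perimeter = 29 + 5 + 2 + 17 + 15 = 68.

68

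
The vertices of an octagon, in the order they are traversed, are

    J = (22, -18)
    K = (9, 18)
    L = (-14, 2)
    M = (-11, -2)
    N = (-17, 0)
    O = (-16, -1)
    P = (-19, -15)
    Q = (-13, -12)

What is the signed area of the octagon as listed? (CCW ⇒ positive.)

806.5

Apply Gauss's area formula: 2A = Σ (x_i·y_{i+1} − x_{i+1}·y_i), indices taken mod 8.
Σ = (558) + (270) + (50) + (-34) + (17) + (221) + (33) + (498) = 1613
Signed area = Σ/2 = 806.5 (positive ⇒ counter-clockwise traversal).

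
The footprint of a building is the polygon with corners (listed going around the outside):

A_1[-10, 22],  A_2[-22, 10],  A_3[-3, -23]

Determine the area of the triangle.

Cross-terms: 384, 536, -296  ⇒  Σ = 624
Area = |Σ|/2 = 312.

312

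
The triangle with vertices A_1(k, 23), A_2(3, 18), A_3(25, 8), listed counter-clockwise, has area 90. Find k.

The doubled signed area Σ (x_i y_{i+1} − x_{i+1} y_i) is linear in k.
With k=0 it equals 80; the coefficient of k is 10 (from the two edges through A_1).
So 10·k + 80 = 2·90 = 180 ⇒ k = 10.

10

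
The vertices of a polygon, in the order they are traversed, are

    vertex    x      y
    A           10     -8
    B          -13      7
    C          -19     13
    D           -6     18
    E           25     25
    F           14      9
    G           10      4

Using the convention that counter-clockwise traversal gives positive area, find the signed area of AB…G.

Apply the shoelace formula: 2A = Σ (x_i·y_{i+1} − x_{i+1}·y_i), indices taken mod 7.
Cross-terms: -34, -36, -264, -600, -125, -34, -120  ⇒  Σ = -1213
Signed area = Σ/2 = -606.5 (negative ⇒ clockwise traversal).

-606.5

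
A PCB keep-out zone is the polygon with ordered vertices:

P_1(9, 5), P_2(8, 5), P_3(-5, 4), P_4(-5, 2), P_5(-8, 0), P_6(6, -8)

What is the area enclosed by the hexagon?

127

Apply the surveyor's formula: 2A = Σ (x_i·y_{i+1} − x_{i+1}·y_i), indices taken mod 6.
Σ = (5) + (57) + (10) + (16) + (64) + (102) = 254
Area = |Σ|/2 = 127.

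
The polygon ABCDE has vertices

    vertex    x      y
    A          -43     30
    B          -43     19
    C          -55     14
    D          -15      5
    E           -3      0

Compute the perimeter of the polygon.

128

|AB| = √((0)² + (-11)²) = √121 = 11
|BC| = √((-12)² + (-5)²) = √169 = 13
|CD| = √((40)² + (-9)²) = √1681 = 41
|DE| = √((12)² + (-5)²) = √169 = 13
|EA| = √((-40)² + (30)²) = √2500 = 50
Perimeter = 11 + 13 + 41 + 13 + 50 = 128.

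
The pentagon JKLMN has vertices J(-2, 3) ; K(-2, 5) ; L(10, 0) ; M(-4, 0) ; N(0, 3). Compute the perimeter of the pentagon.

36

|JK| = √((0)² + (2)²) = √4 = 2
|KL| = √((12)² + (-5)²) = √169 = 13
|LM| = √((-14)² + (0)²) = √196 = 14
|MN| = √((4)² + (3)²) = √25 = 5
|NJ| = √((-2)² + (0)²) = √4 = 2
Perimeter = 2 + 13 + 14 + 5 + 2 = 36.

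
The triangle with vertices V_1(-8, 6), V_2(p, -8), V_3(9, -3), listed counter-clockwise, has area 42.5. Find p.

9

The doubled signed area Σ (x_i y_{i+1} − x_{i+1} y_i) is linear in p.
With p=0 it equals 166; the coefficient of p is -9 (from the two edges through V_2).
So -9·p + 166 = 2·42.5 = 85 ⇒ p = 9.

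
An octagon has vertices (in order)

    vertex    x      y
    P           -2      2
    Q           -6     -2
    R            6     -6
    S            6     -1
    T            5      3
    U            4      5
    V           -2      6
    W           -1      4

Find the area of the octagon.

84

Apply the shoelace formula: 2A = Σ (x_i·y_{i+1} − x_{i+1}·y_i), indices taken mod 8.
Cross-terms: 16, 48, 30, 23, 13, 34, -2, 6  ⇒  Σ = 168
Area = |Σ|/2 = 84.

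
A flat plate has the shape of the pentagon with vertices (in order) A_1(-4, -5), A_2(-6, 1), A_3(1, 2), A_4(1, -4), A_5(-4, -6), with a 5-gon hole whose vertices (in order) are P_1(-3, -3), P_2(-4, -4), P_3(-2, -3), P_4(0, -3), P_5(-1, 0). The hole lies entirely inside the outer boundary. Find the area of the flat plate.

34.5

Outer boundary:
Apply the shoelace formula: 2A = Σ (x_i·y_{i+1} − x_{i+1}·y_i), indices taken mod 5.
Σ = (-34) + (-13) + (-6) + (-22) + (-4) = -79
Area = |Σ|/2 = 39.5.
Hole:
P_1→P_2: (-3)(-4) − (-4)(-3) = 0
P_2→P_3: (-4)(-3) − (-2)(-4) = 4
P_3→P_4: (-2)(-3) − (0)(-3) = 6
P_4→P_5: (0)(0) − (-1)(-3) = -3
P_5→P_1: (-1)(-3) − (-3)(0) = 3
Σ = 10
Area = |Σ|/2 = 5.
Net area = 39.5 − 5 = 34.5.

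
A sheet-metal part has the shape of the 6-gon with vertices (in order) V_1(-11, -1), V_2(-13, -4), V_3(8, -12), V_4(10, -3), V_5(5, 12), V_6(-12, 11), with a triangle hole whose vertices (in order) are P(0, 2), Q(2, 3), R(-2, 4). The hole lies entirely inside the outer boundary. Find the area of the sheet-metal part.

Outer boundary:
Σ = (31) + (188) + (96) + (135) + (199) + (133) = 782
Area = |Σ|/2 = 391.
Hole:
Apply the shoelace formula: 2A = Σ (x_i·y_{i+1} − x_{i+1}·y_i), indices taken mod 3.
Σ = (-4) + (14) + (-4) = 6
Area = |Σ|/2 = 3.
Net area = 391 − 3 = 388.

388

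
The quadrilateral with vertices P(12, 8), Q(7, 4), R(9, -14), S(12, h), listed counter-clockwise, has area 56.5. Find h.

The doubled signed area Σ (x_i y_{i+1} − x_{i+1} y_i) is linear in h.
With h=0 it equals 122; the coefficient of h is -3 (from the two edges through S).
So -3·h + 122 = 2·56.5 = 113 ⇒ h = 3.

3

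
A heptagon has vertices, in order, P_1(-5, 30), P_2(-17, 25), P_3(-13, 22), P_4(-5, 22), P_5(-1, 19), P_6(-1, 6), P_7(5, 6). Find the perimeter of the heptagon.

76

|P_1P_2| = √((-12)² + (-5)²) = √169 = 13
|P_2P_3| = √((4)² + (-3)²) = √25 = 5
|P_3P_4| = √((8)² + (0)²) = √64 = 8
|P_4P_5| = √((4)² + (-3)²) = √25 = 5
|P_5P_6| = √((0)² + (-13)²) = √169 = 13
|P_6P_7| = √((6)² + (0)²) = √36 = 6
|P_7P_1| = √((-10)² + (24)²) = √676 = 26
Perimeter = 13 + 5 + 8 + 5 + 13 + 6 + 26 = 76.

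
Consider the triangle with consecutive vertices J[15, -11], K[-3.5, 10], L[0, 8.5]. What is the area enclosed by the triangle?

22.875

Σ = (111.5) + (-29.75) + (-127.5) = -45.75
Area = |Σ|/2 = 22.875.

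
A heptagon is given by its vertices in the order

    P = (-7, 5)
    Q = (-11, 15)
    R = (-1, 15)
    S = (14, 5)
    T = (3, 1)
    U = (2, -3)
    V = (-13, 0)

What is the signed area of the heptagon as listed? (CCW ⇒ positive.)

-265.5

Apply Gauss's area formula: 2A = Σ (x_i·y_{i+1} − x_{i+1}·y_i), indices taken mod 7.
Cross-terms: -50, -150, -215, -1, -11, -39, -65  ⇒  Σ = -531
Signed area = Σ/2 = -265.5 (negative ⇒ clockwise traversal).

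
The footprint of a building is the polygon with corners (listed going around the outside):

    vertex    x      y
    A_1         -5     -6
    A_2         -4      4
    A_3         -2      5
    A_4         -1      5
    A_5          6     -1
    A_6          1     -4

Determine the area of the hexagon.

Apply Gauss's area formula: 2A = Σ (x_i·y_{i+1} − x_{i+1}·y_i), indices taken mod 6.
A_1→A_2: (-5)(4) − (-4)(-6) = -44
A_2→A_3: (-4)(5) − (-2)(4) = -12
A_3→A_4: (-2)(5) − (-1)(5) = -5
A_4→A_5: (-1)(-1) − (6)(5) = -29
A_5→A_6: (6)(-4) − (1)(-1) = -23
A_6→A_1: (1)(-6) − (-5)(-4) = -26
Σ = -139
Area = |Σ|/2 = 69.5.

69.5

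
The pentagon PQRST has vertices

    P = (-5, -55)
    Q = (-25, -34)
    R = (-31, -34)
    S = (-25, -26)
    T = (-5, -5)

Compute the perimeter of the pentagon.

|PQ| = √((-20)² + (21)²) = √841 = 29
|QR| = √((-6)² + (0)²) = √36 = 6
|RS| = √((6)² + (8)²) = √100 = 10
|ST| = √((20)² + (21)²) = √841 = 29
|TP| = √((0)² + (-50)²) = √2500 = 50
Perimeter = 29 + 6 + 10 + 29 + 50 = 124.

124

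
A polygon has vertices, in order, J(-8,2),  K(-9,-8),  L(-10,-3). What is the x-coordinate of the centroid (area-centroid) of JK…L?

-9

Apply the shoelace formula. First the cross-terms c_i = x_i·y_{i+1} − x_{i+1}·y_i:
  82, -53, -44  ⇒  2A = -15, A = -7.5.
Then Σ (x_i + x_{i+1})·c_i = 405, so x̄ = 405 / (6·(-7.5)) = -9.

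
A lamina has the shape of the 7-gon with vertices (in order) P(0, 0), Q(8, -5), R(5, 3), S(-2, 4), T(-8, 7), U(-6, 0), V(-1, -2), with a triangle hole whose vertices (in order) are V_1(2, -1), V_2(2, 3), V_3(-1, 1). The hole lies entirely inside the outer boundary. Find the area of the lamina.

Outer boundary:
P→Q: (0)(-5) − (8)(0) = 0
Q→R: (8)(3) − (5)(-5) = 49
R→S: (5)(4) − (-2)(3) = 26
S→T: (-2)(7) − (-8)(4) = 18
T→U: (-8)(0) − (-6)(7) = 42
U→V: (-6)(-2) − (-1)(0) = 12
V→P: (-1)(0) − (0)(-2) = 0
Σ = 147
Area = |Σ|/2 = 73.5.
Hole:
Apply Gauss's area formula: 2A = Σ (x_i·y_{i+1} − x_{i+1}·y_i), indices taken mod 3.
Σ = (8) + (5) + (-1) = 12
Area = |Σ|/2 = 6.
Net area = 73.5 − 6 = 67.5.

67.5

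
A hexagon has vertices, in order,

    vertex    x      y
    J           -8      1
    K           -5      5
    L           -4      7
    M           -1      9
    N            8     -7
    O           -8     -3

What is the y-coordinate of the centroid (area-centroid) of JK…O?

Apply the shoelace formula. First the cross-terms c_i = x_i·y_{i+1} − x_{i+1}·y_i:
  -35, -15, -29, -65, -80, -32  ⇒  2A = -256, A = -128.
Then Σ (y_i + y_{i+1})·c_i = -120, so ȳ = -120 / (6·(-128)) = 0.15625.

0.15625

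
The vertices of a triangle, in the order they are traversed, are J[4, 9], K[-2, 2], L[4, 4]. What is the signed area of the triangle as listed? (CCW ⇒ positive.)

15

Cross-terms: 26, -16, 20  ⇒  Σ = 30
Signed area = Σ/2 = 15 (positive ⇒ counter-clockwise traversal).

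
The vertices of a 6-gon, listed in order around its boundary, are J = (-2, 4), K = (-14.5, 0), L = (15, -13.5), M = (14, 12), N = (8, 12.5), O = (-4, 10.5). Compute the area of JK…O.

Σ = (58) + (195.75) + (369) + (79) + (134) + (5) = 840.75
Area = |Σ|/2 = 420.375.

420.375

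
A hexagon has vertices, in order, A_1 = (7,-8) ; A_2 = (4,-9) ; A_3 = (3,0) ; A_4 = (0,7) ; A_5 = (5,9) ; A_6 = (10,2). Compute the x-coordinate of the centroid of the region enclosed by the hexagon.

Apply Gauss's area formula. First the cross-terms c_i = x_i·y_{i+1} − x_{i+1}·y_i:
  -31, 27, 21, -35, -80, -94  ⇒  2A = -192, A = -96.
Then Σ (x_i + x_{i+1})·c_i = -3062, so x̄ = -3062 / (6·(-96)) = 1531/288.

1531/288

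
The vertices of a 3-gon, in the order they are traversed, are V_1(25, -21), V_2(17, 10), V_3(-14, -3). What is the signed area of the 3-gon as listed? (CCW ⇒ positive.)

V_1→V_2: (25)(10) − (17)(-21) = 607
V_2→V_3: (17)(-3) − (-14)(10) = 89
V_3→V_1: (-14)(-21) − (25)(-3) = 369
Σ = 1065
Signed area = Σ/2 = 532.5 (positive ⇒ counter-clockwise traversal).

532.5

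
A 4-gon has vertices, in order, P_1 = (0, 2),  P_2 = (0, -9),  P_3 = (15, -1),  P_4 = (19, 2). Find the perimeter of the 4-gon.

52

|P_1P_2| = √((0)² + (-11)²) = √121 = 11
|P_2P_3| = √((15)² + (8)²) = √289 = 17
|P_3P_4| = √((4)² + (3)²) = √25 = 5
|P_4P_1| = √((-19)² + (0)²) = √361 = 19
Perimeter = 11 + 17 + 5 + 19 = 52.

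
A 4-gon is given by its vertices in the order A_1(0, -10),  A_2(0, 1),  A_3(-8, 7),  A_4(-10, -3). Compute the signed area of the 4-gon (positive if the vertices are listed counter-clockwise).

Apply the surveyor's formula: 2A = Σ (x_i·y_{i+1} − x_{i+1}·y_i), indices taken mod 4.
Σ = (0) + (8) + (94) + (100) = 202
Signed area = Σ/2 = 101 (positive ⇒ counter-clockwise traversal).

101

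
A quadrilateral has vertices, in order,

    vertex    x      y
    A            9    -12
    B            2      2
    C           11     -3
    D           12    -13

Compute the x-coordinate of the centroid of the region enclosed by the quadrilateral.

293/36

Apply the surveyor's formula. First the cross-terms c_i = x_i·y_{i+1} − x_{i+1}·y_i:
  42, -28, -107, -27  ⇒  2A = -120, A = -60.
Then Σ (x_i + x_{i+1})·c_i = -2930, so x̄ = -2930 / (6·(-60)) = 293/36.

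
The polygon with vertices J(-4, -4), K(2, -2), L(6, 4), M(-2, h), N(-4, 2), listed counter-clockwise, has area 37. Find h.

1

Write out the shoelace sum; only the two edges meeting at M involve h:
2·Area = [(6·h − (-2)·4) + ((-2)·2 − (-4)·h)] + 60
       = 10·h + 64 = 74
⇒ h = 1.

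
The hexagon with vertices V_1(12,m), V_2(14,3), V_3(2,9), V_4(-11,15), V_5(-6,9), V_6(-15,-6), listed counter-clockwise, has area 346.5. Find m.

-6

Write out the shoelace sum; only the two edges meeting at V_1 involve m:
2·Area = [((-15)·m − 12·(-6)) + (12·3 − 14·m)] + 411
       = -29·m + 519 = 693
⇒ m = -6.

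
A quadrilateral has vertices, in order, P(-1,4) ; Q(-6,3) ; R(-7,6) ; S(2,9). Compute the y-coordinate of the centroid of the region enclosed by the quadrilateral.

Apply Gauss's area formula. First the cross-terms c_i = x_i·y_{i+1} − x_{i+1}·y_i:
  21, -15, -75, 17  ⇒  2A = -52, A = -26.
Then Σ (y_i + y_{i+1})·c_i = -892, so ȳ = -892 / (6·(-26)) = 223/39.

223/39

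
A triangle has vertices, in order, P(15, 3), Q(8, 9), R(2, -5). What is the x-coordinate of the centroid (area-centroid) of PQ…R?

Apply the shoelace formula. First the cross-terms c_i = x_i·y_{i+1} − x_{i+1}·y_i:
  111, -58, 81  ⇒  2A = 134, A = 67.
Then Σ (x_i + x_{i+1})·c_i = 3350, so x̄ = 3350 / (6·67) = 25/3.

25/3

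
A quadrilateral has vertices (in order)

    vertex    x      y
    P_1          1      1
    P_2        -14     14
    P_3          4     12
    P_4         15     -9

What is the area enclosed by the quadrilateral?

194

Apply the surveyor's formula: 2A = Σ (x_i·y_{i+1} − x_{i+1}·y_i), indices taken mod 4.
Cross-terms: 28, -224, -216, 24  ⇒  Σ = -388
Area = |Σ|/2 = 194.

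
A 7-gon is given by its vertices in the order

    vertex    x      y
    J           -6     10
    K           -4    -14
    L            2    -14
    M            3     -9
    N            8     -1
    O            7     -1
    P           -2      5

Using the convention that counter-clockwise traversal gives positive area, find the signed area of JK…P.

171.5

Apply the shoelace (surveyor's) formula: 2A = Σ (x_i·y_{i+1} − x_{i+1}·y_i), indices taken mod 7.
Cross-terms: 124, 84, 24, 69, -1, 33, 10  ⇒  Σ = 343
Signed area = Σ/2 = 171.5 (positive ⇒ counter-clockwise traversal).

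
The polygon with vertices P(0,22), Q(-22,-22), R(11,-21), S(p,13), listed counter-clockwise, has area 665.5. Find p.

0

Write out the shoelace sum; only the two edges meeting at S involve p:
2·Area = [(11·13 − p·(-21)) + (p·22 − 0·13)] + 1188
       = 43·p + 1331 = 1331
⇒ p = 0.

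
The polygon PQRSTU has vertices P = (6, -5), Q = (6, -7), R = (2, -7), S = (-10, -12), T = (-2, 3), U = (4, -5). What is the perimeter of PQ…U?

|PQ| = √((0)² + (-2)²) = √4 = 2
|QR| = √((-4)² + (0)²) = √16 = 4
|RS| = √((-12)² + (-5)²) = √169 = 13
|ST| = √((8)² + (15)²) = √289 = 17
|TU| = √((6)² + (-8)²) = √100 = 10
|UP| = √((2)² + (0)²) = √4 = 2
Perimeter = 2 + 4 + 13 + 17 + 10 + 2 = 48.

48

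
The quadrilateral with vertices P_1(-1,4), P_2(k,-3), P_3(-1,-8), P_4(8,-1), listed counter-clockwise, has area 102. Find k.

The doubled signed area Σ (x_i y_{i+1} − x_{i+1} y_i) is linear in k.
With k=0 it equals 96; the coefficient of k is -12 (from the two edges through P_2).
So -12·k + 96 = 2·102 = 204 ⇒ k = -9.

-9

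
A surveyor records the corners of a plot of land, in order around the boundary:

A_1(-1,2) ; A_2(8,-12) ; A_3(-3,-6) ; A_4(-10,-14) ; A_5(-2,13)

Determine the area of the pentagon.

127.5

A_1→A_2: (-1)(-12) − (8)(2) = -4
A_2→A_3: (8)(-6) − (-3)(-12) = -84
A_3→A_4: (-3)(-14) − (-10)(-6) = -18
A_4→A_5: (-10)(13) − (-2)(-14) = -158
A_5→A_1: (-2)(2) − (-1)(13) = 9
Σ = -255
Area = |Σ|/2 = 127.5.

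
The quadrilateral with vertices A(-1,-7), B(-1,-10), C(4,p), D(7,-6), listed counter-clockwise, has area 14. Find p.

-8

The doubled signed area Σ (x_i y_{i+1} − x_{i+1} y_i) is linear in p.
With p=0 it equals -36; the coefficient of p is -8 (from the two edges through C).
So -8·p + -36 = 2·14 = 28 ⇒ p = -8.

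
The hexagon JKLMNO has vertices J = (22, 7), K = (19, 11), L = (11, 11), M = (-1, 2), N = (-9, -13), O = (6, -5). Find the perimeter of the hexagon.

|JK| = √((-3)² + (4)²) = √25 = 5
|KL| = √((-8)² + (0)²) = √64 = 8
|LM| = √((-12)² + (-9)²) = √225 = 15
|MN| = √((-8)² + (-15)²) = √289 = 17
|NO| = √((15)² + (8)²) = √289 = 17
|OJ| = √((16)² + (12)²) = √400 = 20
Perimeter = 5 + 8 + 15 + 17 + 17 + 20 = 82.

82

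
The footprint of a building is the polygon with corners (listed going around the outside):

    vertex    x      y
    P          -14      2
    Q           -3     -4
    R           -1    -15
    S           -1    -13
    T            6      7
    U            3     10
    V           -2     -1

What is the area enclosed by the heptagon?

105

Apply the surveyor's formula: 2A = Σ (x_i·y_{i+1} − x_{i+1}·y_i), indices taken mod 7.
P→Q: (-14)(-4) − (-3)(2) = 62
Q→R: (-3)(-15) − (-1)(-4) = 41
R→S: (-1)(-13) − (-1)(-15) = -2
S→T: (-1)(7) − (6)(-13) = 71
T→U: (6)(10) − (3)(7) = 39
U→V: (3)(-1) − (-2)(10) = 17
V→P: (-2)(2) − (-14)(-1) = -18
Σ = 210
Area = |Σ|/2 = 105.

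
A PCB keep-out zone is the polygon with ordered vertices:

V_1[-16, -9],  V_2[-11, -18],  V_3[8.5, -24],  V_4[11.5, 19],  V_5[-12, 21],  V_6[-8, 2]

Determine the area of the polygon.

Cross-terms: 189, 417, 437.5, 469.5, 144, 104  ⇒  Σ = 1761
Area = |Σ|/2 = 880.5.

880.5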